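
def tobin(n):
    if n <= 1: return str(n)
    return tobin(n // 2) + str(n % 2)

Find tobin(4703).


tobin(4703) = tobin(2351) + '1'
tobin(2351) = tobin(1175) + '1'
tobin(1175) = tobin(587) + '1'
tobin(587) = tobin(293) + '1'
tobin(293) = tobin(146) + '1'
tobin(146) = tobin(73) + '0'
tobin(73) = tobin(36) + '1'
tobin(36) = tobin(18) + '0'
tobin(18) = tobin(9) + '0'
tobin(9) = tobin(4) + '1'
tobin(4) = tobin(2) + '0'
tobin(2) = tobin(1) + '0'
tobin(1) = '1'  (base case)
Concatenating: '1' + '0' + '0' + '1' + '0' + '0' + '1' + '0' + '1' + '1' + '1' + '1' + '1' = '1001001011111'

1001001011111


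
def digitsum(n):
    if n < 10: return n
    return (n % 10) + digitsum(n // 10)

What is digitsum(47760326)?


digitsum(47760326) = 6 + digitsum(4776032)
digitsum(4776032) = 2 + digitsum(477603)
digitsum(477603) = 3 + digitsum(47760)
digitsum(47760) = 0 + digitsum(4776)
digitsum(4776) = 6 + digitsum(477)
digitsum(477) = 7 + digitsum(47)
digitsum(47) = 7 + digitsum(4)
digitsum(4) = 4  (base case)
Total: 6 + 2 + 3 + 0 + 6 + 7 + 7 + 4 = 35

35


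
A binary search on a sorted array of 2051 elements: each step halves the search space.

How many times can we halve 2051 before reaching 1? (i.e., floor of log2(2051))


2051 / 2 = 1025
1025 / 2 = 512
512 / 2 = 256
256 / 2 = 128
128 / 2 = 64
64 / 2 = 32
32 / 2 = 16
16 / 2 = 8
8 / 2 = 4
4 / 2 = 2
2 / 2 = 1
Reached 1 after 11 halvings

11


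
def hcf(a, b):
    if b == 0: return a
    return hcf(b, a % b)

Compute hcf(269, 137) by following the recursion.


hcf(269, 137) = hcf(137, 132)
hcf(137, 132) = hcf(132, 5)
hcf(132, 5) = hcf(5, 2)
hcf(5, 2) = hcf(2, 1)
hcf(2, 1) = hcf(1, 0)
hcf(1, 0) = 1  (base case)

1


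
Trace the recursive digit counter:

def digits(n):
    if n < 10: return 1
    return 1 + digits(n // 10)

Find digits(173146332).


digits(173146332) = 1 + digits(17314633)
digits(17314633) = 1 + digits(1731463)
digits(1731463) = 1 + digits(173146)
digits(173146) = 1 + digits(17314)
digits(17314) = 1 + digits(1731)
digits(1731) = 1 + digits(173)
digits(173) = 1 + digits(17)
digits(17) = 1 + digits(1)
digits(1) = 1  (base case: 1 < 10)
Unwinding: 1 + 1 + 1 + 1 + 1 + 1 + 1 + 1 + 1 = 9

9


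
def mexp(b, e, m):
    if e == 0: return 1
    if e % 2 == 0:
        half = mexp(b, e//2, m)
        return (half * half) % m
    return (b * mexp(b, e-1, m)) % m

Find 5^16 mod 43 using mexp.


mexp(5, 16, 43): e is even, compute mexp(5, 8, 43)
  mexp(5, 8, 43): e is even, compute mexp(5, 4, 43)
    mexp(5, 4, 43): e is even, compute mexp(5, 2, 43)
      mexp(5, 2, 43): e is even, compute mexp(5, 1, 43)
        mexp(5, 1, 43): e is odd, compute mexp(5, 0, 43)
          mexp(5, 0, 43) = 1
        (5 * 1) % 43 = 5
      half=5, (5*5) % 43 = 25
    half=25, (25*25) % 43 = 23
  half=23, (23*23) % 43 = 13
half=13, (13*13) % 43 = 40

40


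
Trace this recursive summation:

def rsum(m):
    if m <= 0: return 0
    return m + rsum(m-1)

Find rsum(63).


rsum(63)
= 63 + 62 + 61 + 60 + 59 + 58 + 57 + 56 + 55 + 54 + 53 + 52 + 51 + 50 + 49 + 48 + 47 + 46 + 45 + 44 + 43 + 42 + 41 + 40 + 39 + 38 + 37 + 36 + 35 + 34 + 33 + 32 + 31 + 30 + 29 + 28 + 27 + 26 + 25 + 24 + 23 + 22 + 21 + 20 + 19 + 18 + 17 + 16 + 15 + 14 + 13 + 12 + 11 + 10 + 9 + 8 + 7 + 6 + 5 + 4 + 3 + 2 + 1 + rsum(0)
= 63 + 62 + 61 + 60 + 59 + 58 + 57 + 56 + 55 + 54 + 53 + 52 + 51 + 50 + 49 + 48 + 47 + 46 + 45 + 44 + 43 + 42 + 41 + 40 + 39 + 38 + 37 + 36 + 35 + 34 + 33 + 32 + 31 + 30 + 29 + 28 + 27 + 26 + 25 + 24 + 23 + 22 + 21 + 20 + 19 + 18 + 17 + 16 + 15 + 14 + 13 + 12 + 11 + 10 + 9 + 8 + 7 + 6 + 5 + 4 + 3 + 2 + 1 + 0
= 2016

2016


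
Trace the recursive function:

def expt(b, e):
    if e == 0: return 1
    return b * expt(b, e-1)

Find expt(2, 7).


expt(2, 7)
= 2 * expt(2, 6)
= 2 * 2 * expt(2, 5)
= 2 * 2 * 2 * expt(2, 4)
= 2 * 2 * 2 * 2 * expt(2, 3)
= 2 * 2 * 2 * 2 * 2 * expt(2, 2)
= 2 * 2 * 2 * 2 * 2 * 2 * expt(2, 1)
= 2 * 2 * 2 * 2 * 2 * 2 * 2 * expt(2, 0)
= 2 * 2 * 2 * 2 * 2 * 2 * 2 * 1
= 128

128


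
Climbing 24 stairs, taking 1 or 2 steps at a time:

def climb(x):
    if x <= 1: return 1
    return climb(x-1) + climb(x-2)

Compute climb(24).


Building up from base cases:
climb(0) = 1
climb(1) = 1
climb(2) = climb(1) + climb(0) = 1 + 1 = 2
climb(3) = climb(2) + climb(1) = 2 + 1 = 3
climb(4) = climb(3) + climb(2) = 3 + 2 = 5
climb(5) = climb(4) + climb(3) = 5 + 3 = 8
climb(6) = climb(5) + climb(4) = 8 + 5 = 13
climb(7) = climb(6) + climb(5) = 13 + 8 = 21
climb(8) = climb(7) + climb(6) = 21 + 13 = 34
climb(9) = climb(8) + climb(7) = 34 + 21 = 55
climb(10) = climb(9) + climb(8) = 55 + 34 = 89
climb(11) = climb(10) + climb(9) = 89 + 55 = 144
climb(12) = climb(11) + climb(10) = 144 + 89 = 233
climb(13) = climb(12) + climb(11) = 233 + 144 = 377
climb(14) = climb(13) + climb(12) = 377 + 233 = 610
climb(15) = climb(14) + climb(13) = 610 + 377 = 987
climb(16) = climb(15) + climb(14) = 987 + 610 = 1597
climb(17) = climb(16) + climb(15) = 1597 + 987 = 2584
climb(18) = climb(17) + climb(16) = 2584 + 1597 = 4181
climb(19) = climb(18) + climb(17) = 4181 + 2584 = 6765
climb(20) = climb(19) + climb(18) = 6765 + 4181 = 10946
climb(21) = climb(20) + climb(19) = 10946 + 6765 = 17711
climb(22) = climb(21) + climb(20) = 17711 + 10946 = 28657
climb(23) = climb(22) + climb(21) = 28657 + 17711 = 46368
climb(24) = climb(23) + climb(22) = 46368 + 28657 = 75025

75025


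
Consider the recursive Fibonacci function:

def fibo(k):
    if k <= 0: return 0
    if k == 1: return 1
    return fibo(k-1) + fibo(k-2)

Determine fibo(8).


Computing fibo(8) bottom-up:
fibo(0) = 0
fibo(1) = 1
fibo(2) = fibo(1) + fibo(0) = 1 + 0 = 1
fibo(3) = fibo(2) + fibo(1) = 1 + 1 = 2
fibo(4) = fibo(3) + fibo(2) = 2 + 1 = 3
fibo(5) = fibo(4) + fibo(3) = 3 + 2 = 5
fibo(6) = fibo(5) + fibo(4) = 5 + 3 = 8
fibo(7) = fibo(6) + fibo(5) = 8 + 5 = 13
fibo(8) = fibo(7) + fibo(6) = 13 + 8 = 21

21


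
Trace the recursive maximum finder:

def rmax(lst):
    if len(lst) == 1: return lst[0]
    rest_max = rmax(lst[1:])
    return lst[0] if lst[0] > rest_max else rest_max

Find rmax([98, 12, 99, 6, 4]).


rmax([98, 12, 99, 6, 4]): compare 98 with rmax([12, 99, 6, 4])
rmax([12, 99, 6, 4]): compare 12 with rmax([99, 6, 4])
rmax([99, 6, 4]): compare 99 with rmax([6, 4])
rmax([6, 4]): compare 6 with rmax([4])
rmax([4]) = 4  (base case)
Compare 6 with 4 -> 6
Compare 99 with 6 -> 99
Compare 12 with 99 -> 99
Compare 98 with 99 -> 99

99


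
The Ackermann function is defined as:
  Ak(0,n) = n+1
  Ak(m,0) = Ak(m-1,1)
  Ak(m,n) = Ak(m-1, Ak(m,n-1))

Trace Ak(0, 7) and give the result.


Ak(0, 7) = 8
Result: Ak(0, 7) = 8

8


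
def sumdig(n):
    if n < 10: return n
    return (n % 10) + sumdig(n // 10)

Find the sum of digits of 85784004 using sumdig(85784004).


sumdig(85784004) = 4 + sumdig(8578400)
sumdig(8578400) = 0 + sumdig(857840)
sumdig(857840) = 0 + sumdig(85784)
sumdig(85784) = 4 + sumdig(8578)
sumdig(8578) = 8 + sumdig(857)
sumdig(857) = 7 + sumdig(85)
sumdig(85) = 5 + sumdig(8)
sumdig(8) = 8  (base case)
Total: 4 + 0 + 0 + 4 + 8 + 7 + 5 + 8 = 36

36


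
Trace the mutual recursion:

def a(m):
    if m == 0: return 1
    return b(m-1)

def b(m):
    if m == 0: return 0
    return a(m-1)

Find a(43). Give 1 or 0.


a(43) = b(42)
b(42) = a(41)
a(41) = b(40)
b(40) = a(39)
a(39) = b(38)
b(38) = a(37)
a(37) = b(36)
b(36) = a(35)
a(35) = b(34)
b(34) = a(33)
a(33) = b(32)
b(32) = a(31)
a(31) = b(30)
b(30) = a(29)
a(29) = b(28)
b(28) = a(27)
a(27) = b(26)
b(26) = a(25)
a(25) = b(24)
b(24) = a(23)
a(23) = b(22)
b(22) = a(21)
a(21) = b(20)
b(20) = a(19)
a(19) = b(18)
b(18) = a(17)
a(17) = b(16)
b(16) = a(15)
a(15) = b(14)
b(14) = a(13)
a(13) = b(12)
b(12) = a(11)
a(11) = b(10)
b(10) = a(9)
a(9) = b(8)
b(8) = a(7)
a(7) = b(6)
b(6) = a(5)
a(5) = b(4)
b(4) = a(3)
a(3) = b(2)
b(2) = a(1)
a(1) = b(0)
b(0) = 0  (base case)
Result: 0

0


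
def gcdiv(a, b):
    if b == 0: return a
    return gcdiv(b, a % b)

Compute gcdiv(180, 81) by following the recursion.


gcdiv(180, 81) = gcdiv(81, 18)
gcdiv(81, 18) = gcdiv(18, 9)
gcdiv(18, 9) = gcdiv(9, 0)
gcdiv(9, 0) = 9  (base case)

9


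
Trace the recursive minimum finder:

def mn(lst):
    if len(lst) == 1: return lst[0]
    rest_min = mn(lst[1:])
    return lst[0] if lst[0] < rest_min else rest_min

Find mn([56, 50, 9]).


mn([56, 50, 9]): compare 56 with mn([50, 9])
mn([50, 9]): compare 50 with mn([9])
mn([9]) = 9  (base case)
Compare 50 with 9 -> 9
Compare 56 with 9 -> 9

9


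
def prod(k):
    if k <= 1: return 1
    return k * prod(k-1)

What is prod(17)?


prod(17)
= 17 * prod(16)
= 17 * 16 * prod(15)
= 17 * 16 * 15 * prod(14)
= 17 * 16 * 15 * 14 * prod(13)
= 17 * 16 * 15 * 14 * 13 * prod(12)
= 17 * 16 * 15 * 14 * 13 * 12 * prod(11)
= 17 * 16 * 15 * 14 * 13 * 12 * 11 * prod(10)
= 17 * 16 * 15 * 14 * 13 * 12 * 11 * 10 * prod(9)
= 17 * 16 * 15 * 14 * 13 * 12 * 11 * 10 * 9 * prod(8)
= 17 * 16 * 15 * 14 * 13 * 12 * 11 * 10 * 9 * 8 * prod(7)
= 17 * 16 * 15 * 14 * 13 * 12 * 11 * 10 * 9 * 8 * 7 * prod(6)
= 17 * 16 * 15 * 14 * 13 * 12 * 11 * 10 * 9 * 8 * 7 * 6 * prod(5)
= 17 * 16 * 15 * 14 * 13 * 12 * 11 * 10 * 9 * 8 * 7 * 6 * 5 * prod(4)
= 17 * 16 * 15 * 14 * 13 * 12 * 11 * 10 * 9 * 8 * 7 * 6 * 5 * 4 * prod(3)
= 17 * 16 * 15 * 14 * 13 * 12 * 11 * 10 * 9 * 8 * 7 * 6 * 5 * 4 * 3 * prod(2)
= 17 * 16 * 15 * 14 * 13 * 12 * 11 * 10 * 9 * 8 * 7 * 6 * 5 * 4 * 3 * 2 * prod(1)
= 17 * 16 * 15 * 14 * 13 * 12 * 11 * 10 * 9 * 8 * 7 * 6 * 5 * 4 * 3 * 2 * 1
= 355687428096000

355687428096000


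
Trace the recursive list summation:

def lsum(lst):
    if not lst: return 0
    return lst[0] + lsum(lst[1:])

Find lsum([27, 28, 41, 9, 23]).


lsum([27, 28, 41, 9, 23]) = 27 + lsum([28, 41, 9, 23])
lsum([28, 41, 9, 23]) = 28 + lsum([41, 9, 23])
lsum([41, 9, 23]) = 41 + lsum([9, 23])
lsum([9, 23]) = 9 + lsum([23])
lsum([23]) = 23 + lsum([])
lsum([]) = 0  (base case)
Total: 27 + 28 + 41 + 9 + 23 + 0 = 128

128


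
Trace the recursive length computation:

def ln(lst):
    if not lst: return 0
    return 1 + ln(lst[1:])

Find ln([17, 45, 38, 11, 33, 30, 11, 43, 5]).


ln([17, 45, 38, 11, 33, 30, 11, 43, 5]) = 1 + ln([45, 38, 11, 33, 30, 11, 43, 5])
ln([45, 38, 11, 33, 30, 11, 43, 5]) = 1 + ln([38, 11, 33, 30, 11, 43, 5])
ln([38, 11, 33, 30, 11, 43, 5]) = 1 + ln([11, 33, 30, 11, 43, 5])
ln([11, 33, 30, 11, 43, 5]) = 1 + ln([33, 30, 11, 43, 5])
ln([33, 30, 11, 43, 5]) = 1 + ln([30, 11, 43, 5])
ln([30, 11, 43, 5]) = 1 + ln([11, 43, 5])
ln([11, 43, 5]) = 1 + ln([43, 5])
ln([43, 5]) = 1 + ln([5])
ln([5]) = 1 + ln([])
ln([]) = 0  (base case)
Unwinding: 1 + 1 + 1 + 1 + 1 + 1 + 1 + 1 + 1 + 0 = 9

9


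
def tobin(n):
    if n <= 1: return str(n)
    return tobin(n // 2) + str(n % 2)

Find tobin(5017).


tobin(5017) = tobin(2508) + '1'
tobin(2508) = tobin(1254) + '0'
tobin(1254) = tobin(627) + '0'
tobin(627) = tobin(313) + '1'
tobin(313) = tobin(156) + '1'
tobin(156) = tobin(78) + '0'
tobin(78) = tobin(39) + '0'
tobin(39) = tobin(19) + '1'
tobin(19) = tobin(9) + '1'
tobin(9) = tobin(4) + '1'
tobin(4) = tobin(2) + '0'
tobin(2) = tobin(1) + '0'
tobin(1) = '1'  (base case)
Concatenating: '1' + '0' + '0' + '1' + '1' + '1' + '0' + '0' + '1' + '1' + '0' + '0' + '1' = '1001110011001'

1001110011001


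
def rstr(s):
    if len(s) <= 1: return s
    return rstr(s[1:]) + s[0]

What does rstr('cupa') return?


rstr('cupa') = rstr('upa') + 'c'
rstr('upa') = rstr('pa') + 'u'
rstr('pa') = rstr('a') + 'p'
rstr('a') = 'a'  (base case)
Concatenating: 'a' + 'p' + 'u' + 'c' = 'apuc'

apuc


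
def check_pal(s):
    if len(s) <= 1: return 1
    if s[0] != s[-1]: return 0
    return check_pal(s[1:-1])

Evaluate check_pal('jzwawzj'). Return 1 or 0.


check_pal('jzwawzj'): s[0]='j' == s[-1]='j' -> check check_pal('zwawz')
check_pal('zwawz'): s[0]='z' == s[-1]='z' -> check check_pal('waw')
check_pal('waw'): s[0]='w' == s[-1]='w' -> check check_pal('a')
check_pal('a'): len <= 1 -> return 1  (base case)
Result: 1 (palindrome)

1


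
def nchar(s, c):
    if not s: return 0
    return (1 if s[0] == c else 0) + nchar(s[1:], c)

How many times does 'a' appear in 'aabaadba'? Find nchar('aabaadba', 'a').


s[0]='a' == 'a' -> 1
s[0]='a' == 'a' -> 1
s[0]='b' != 'a' -> 0
s[0]='a' == 'a' -> 1
s[0]='a' == 'a' -> 1
s[0]='d' != 'a' -> 0
s[0]='b' != 'a' -> 0
s[0]='a' == 'a' -> 1
Sum: 1 + 1 + 0 + 1 + 1 + 0 + 0 + 1 = 5

5


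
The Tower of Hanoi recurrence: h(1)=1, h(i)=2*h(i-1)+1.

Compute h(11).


h(11) = 2 * h(10) + 1
h(10) = 2 * h(9) + 1
h(9) = 2 * h(8) + 1
h(8) = 2 * h(7) + 1
h(7) = 2 * h(6) + 1
h(6) = 2 * h(5) + 1
h(5) = 2 * h(4) + 1
h(4) = 2 * h(3) + 1
h(3) = 2 * h(2) + 1
h(2) = 2 * h(1) + 1
h(1) = 1  (base case)
h(2) = 2 * 1 + 1 = 3
h(3) = 2 * 3 + 1 = 7
h(4) = 2 * 7 + 1 = 15
h(5) = 2 * 15 + 1 = 31
h(6) = 2 * 31 + 1 = 63
h(7) = 2 * 63 + 1 = 127
h(8) = 2 * 127 + 1 = 255
h(9) = 2 * 255 + 1 = 511
h(10) = 2 * 511 + 1 = 1023
h(11) = 2 * 1023 + 1 = 2047

2047


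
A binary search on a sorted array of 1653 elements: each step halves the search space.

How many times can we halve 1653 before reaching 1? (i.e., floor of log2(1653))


1653 / 2 = 826
826 / 2 = 413
413 / 2 = 206
206 / 2 = 103
103 / 2 = 51
51 / 2 = 25
25 / 2 = 12
12 / 2 = 6
6 / 2 = 3
3 / 2 = 1
Reached 1 after 10 halvings

10


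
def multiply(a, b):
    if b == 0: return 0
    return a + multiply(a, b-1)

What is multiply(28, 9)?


multiply(28, 9) = 28 + multiply(28, 8)
multiply(28, 8) = 28 + multiply(28, 7)
multiply(28, 7) = 28 + multiply(28, 6)
multiply(28, 6) = 28 + multiply(28, 5)
multiply(28, 5) = 28 + multiply(28, 4)
multiply(28, 4) = 28 + multiply(28, 3)
multiply(28, 3) = 28 + multiply(28, 2)
multiply(28, 2) = 28 + multiply(28, 1)
multiply(28, 1) = 28 + multiply(28, 0)
multiply(28, 0) = 0  (base case)
Total: 28 + 28 + 28 + 28 + 28 + 28 + 28 + 28 + 28 + 0 = 252

252


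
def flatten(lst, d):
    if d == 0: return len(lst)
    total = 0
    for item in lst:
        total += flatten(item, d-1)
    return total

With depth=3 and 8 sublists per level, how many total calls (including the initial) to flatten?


At depth 0 (root): 1 call
At depth 1: each of 1 parents calls flatten on 8 children = 8 calls
At depth 2: each of 8 parents calls flatten on 8 children = 64 calls
At depth 3: each of 64 parents calls flatten on 8 children = 512 calls
Total: 1 + 8 + 64 + 512 = 585

585


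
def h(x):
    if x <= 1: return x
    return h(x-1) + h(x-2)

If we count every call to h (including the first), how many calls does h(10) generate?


Let C(n) = total calls for h(n)
C(0) = 1, C(1) = 1
C(2) = 1 + C(1) + C(0) = 1 + 1 + 1 = 3
C(3) = 1 + C(2) + C(1) = 1 + 3 + 1 = 5
C(4) = 1 + C(3) + C(2) = 1 + 5 + 3 = 9
C(5) = 1 + C(4) + C(3) = 1 + 9 + 5 = 15
C(6) = 1 + C(5) + C(4) = 1 + 15 + 9 = 25
C(7) = 1 + C(6) + C(5) = 1 + 25 + 15 = 41
C(8) = 1 + C(7) + C(6) = 1 + 41 + 25 = 67
C(9) = 1 + C(8) + C(7) = 1 + 67 + 41 = 109
C(10) = 1 + C(9) + C(8) = 1 + 109 + 67 = 177

177


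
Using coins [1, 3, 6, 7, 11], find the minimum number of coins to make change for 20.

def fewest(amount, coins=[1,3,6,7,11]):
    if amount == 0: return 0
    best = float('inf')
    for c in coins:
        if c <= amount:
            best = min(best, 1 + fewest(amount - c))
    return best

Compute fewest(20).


Building up with DP:
fewest(0) = 0
fewest(1) = min(1+fewest(0)=1+0=1) = 1
fewest(2) = min(1+fewest(1)=1+1=2) = 2
fewest(3) = min(1+fewest(2)=1+2=3, 1+fewest(0)=1+0=1) = 1
fewest(4) = min(1+fewest(3)=1+1=2, 1+fewest(1)=1+1=2) = 2
fewest(5) = min(1+fewest(4)=1+2=3, 1+fewest(2)=1+2=3) = 3
fewest(6) = min(1+fewest(5)=1+3=4, 1+fewest(3)=1+1=2, 1+fewest(0)=1+0=1) = 1
fewest(7) = min(1+fewest(6)=1+1=2, 1+fewest(4)=1+2=3, 1+fewest(1)=1+1=2, 1+fewest(0)=1+0=1) = 1
fewest(8) = min(1+fewest(7)=1+1=2, 1+fewest(5)=1+3=4, 1+fewest(2)=1+2=3, 1+fewest(1)=1+1=2) = 2
fewest(9) = min(1+fewest(8)=1+2=3, 1+fewest(6)=1+1=2, 1+fewest(3)=1+1=2, 1+fewest(2)=1+2=3) = 2
fewest(10) = min(1+fewest(9)=1+2=3, 1+fewest(7)=1+1=2, 1+fewest(4)=1+2=3, 1+fewest(3)=1+1=2) = 2
fewest(11) = min(1+fewest(10)=1+2=3, 1+fewest(8)=1+2=3, 1+fewest(5)=1+3=4, 1+fewest(4)=1+2=3, 1+fewest(0)=1+0=1) = 1
fewest(12) = min(1+fewest(11)=1+1=2, 1+fewest(9)=1+2=3, 1+fewest(6)=1+1=2, 1+fewest(5)=1+3=4, 1+fewest(1)=1+1=2) = 2
fewest(13) = min(1+fewest(12)=1+2=3, 1+fewest(10)=1+2=3, 1+fewest(7)=1+1=2, 1+fewest(6)=1+1=2, 1+fewest(2)=1+2=3) = 2
fewest(14) = min(1+fewest(13)=1+2=3, 1+fewest(11)=1+1=2, 1+fewest(8)=1+2=3, 1+fewest(7)=1+1=2, 1+fewest(3)=1+1=2) = 2
fewest(15) = min(1+fewest(14)=1+2=3, 1+fewest(12)=1+2=3, 1+fewest(9)=1+2=3, 1+fewest(8)=1+2=3, 1+fewest(4)=1+2=3) = 3
fewest(16) = min(1+fewest(15)=1+3=4, 1+fewest(13)=1+2=3, 1+fewest(10)=1+2=3, 1+fewest(9)=1+2=3, 1+fewest(5)=1+3=4) = 3
fewest(17) = min(1+fewest(16)=1+3=4, 1+fewest(14)=1+2=3, 1+fewest(11)=1+1=2, 1+fewest(10)=1+2=3, 1+fewest(6)=1+1=2) = 2
fewest(18) = min(1+fewest(17)=1+2=3, 1+fewest(15)=1+3=4, 1+fewest(12)=1+2=3, 1+fewest(11)=1+1=2, 1+fewest(7)=1+1=2) = 2
fewest(19) = min(1+fewest(18)=1+2=3, 1+fewest(16)=1+3=4, 1+fewest(13)=1+2=3, 1+fewest(12)=1+2=3, 1+fewest(8)=1+2=3) = 3
fewest(20) = min(1+fewest(19)=1+3=4, 1+fewest(17)=1+2=3, 1+fewest(14)=1+2=3, 1+fewest(13)=1+2=3, 1+fewest(9)=1+2=3) = 3

3


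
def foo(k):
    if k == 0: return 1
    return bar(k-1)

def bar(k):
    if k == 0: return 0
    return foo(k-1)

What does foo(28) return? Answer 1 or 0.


foo(28) = bar(27)
bar(27) = foo(26)
foo(26) = bar(25)
bar(25) = foo(24)
foo(24) = bar(23)
bar(23) = foo(22)
foo(22) = bar(21)
bar(21) = foo(20)
foo(20) = bar(19)
bar(19) = foo(18)
foo(18) = bar(17)
bar(17) = foo(16)
foo(16) = bar(15)
bar(15) = foo(14)
foo(14) = bar(13)
bar(13) = foo(12)
foo(12) = bar(11)
bar(11) = foo(10)
foo(10) = bar(9)
bar(9) = foo(8)
foo(8) = bar(7)
bar(7) = foo(6)
foo(6) = bar(5)
bar(5) = foo(4)
foo(4) = bar(3)
bar(3) = foo(2)
foo(2) = bar(1)
bar(1) = foo(0)
foo(0) = 1  (base case)
Result: 1

1


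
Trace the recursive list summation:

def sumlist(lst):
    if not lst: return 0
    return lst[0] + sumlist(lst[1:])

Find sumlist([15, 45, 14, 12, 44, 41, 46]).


sumlist([15, 45, 14, 12, 44, 41, 46]) = 15 + sumlist([45, 14, 12, 44, 41, 46])
sumlist([45, 14, 12, 44, 41, 46]) = 45 + sumlist([14, 12, 44, 41, 46])
sumlist([14, 12, 44, 41, 46]) = 14 + sumlist([12, 44, 41, 46])
sumlist([12, 44, 41, 46]) = 12 + sumlist([44, 41, 46])
sumlist([44, 41, 46]) = 44 + sumlist([41, 46])
sumlist([41, 46]) = 41 + sumlist([46])
sumlist([46]) = 46 + sumlist([])
sumlist([]) = 0  (base case)
Total: 15 + 45 + 14 + 12 + 44 + 41 + 46 + 0 = 217

217


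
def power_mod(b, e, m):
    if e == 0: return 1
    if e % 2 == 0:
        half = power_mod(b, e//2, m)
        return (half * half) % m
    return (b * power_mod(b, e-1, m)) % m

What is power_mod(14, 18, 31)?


power_mod(14, 18, 31): e is even, compute power_mod(14, 9, 31)
  power_mod(14, 9, 31): e is odd, compute power_mod(14, 8, 31)
    power_mod(14, 8, 31): e is even, compute power_mod(14, 4, 31)
      power_mod(14, 4, 31): e is even, compute power_mod(14, 2, 31)
        power_mod(14, 2, 31): e is even, compute power_mod(14, 1, 31)
          power_mod(14, 1, 31): e is odd, compute power_mod(14, 0, 31)
          power_mod(14, 0, 31) = 1
          (14 * 1) % 31 = 14
        half=14, (14*14) % 31 = 10
      half=10, (10*10) % 31 = 7
    half=7, (7*7) % 31 = 18
  (14 * 18) % 31 = 4
half=4, (4*4) % 31 = 16

16


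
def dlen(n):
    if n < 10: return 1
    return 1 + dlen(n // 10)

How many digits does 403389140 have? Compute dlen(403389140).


dlen(403389140) = 1 + dlen(40338914)
dlen(40338914) = 1 + dlen(4033891)
dlen(4033891) = 1 + dlen(403389)
dlen(403389) = 1 + dlen(40338)
dlen(40338) = 1 + dlen(4033)
dlen(4033) = 1 + dlen(403)
dlen(403) = 1 + dlen(40)
dlen(40) = 1 + dlen(4)
dlen(4) = 1  (base case: 4 < 10)
Unwinding: 1 + 1 + 1 + 1 + 1 + 1 + 1 + 1 + 1 = 9

9


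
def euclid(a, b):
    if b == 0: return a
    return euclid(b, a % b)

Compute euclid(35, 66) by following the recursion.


euclid(35, 66) = euclid(66, 35)
euclid(66, 35) = euclid(35, 31)
euclid(35, 31) = euclid(31, 4)
euclid(31, 4) = euclid(4, 3)
euclid(4, 3) = euclid(3, 1)
euclid(3, 1) = euclid(1, 0)
euclid(1, 0) = 1  (base case)

1


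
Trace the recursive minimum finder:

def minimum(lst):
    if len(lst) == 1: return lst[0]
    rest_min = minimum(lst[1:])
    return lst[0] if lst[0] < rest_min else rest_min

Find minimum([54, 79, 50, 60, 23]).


minimum([54, 79, 50, 60, 23]): compare 54 with minimum([79, 50, 60, 23])
minimum([79, 50, 60, 23]): compare 79 with minimum([50, 60, 23])
minimum([50, 60, 23]): compare 50 with minimum([60, 23])
minimum([60, 23]): compare 60 with minimum([23])
minimum([23]) = 23  (base case)
Compare 60 with 23 -> 23
Compare 50 with 23 -> 23
Compare 79 with 23 -> 23
Compare 54 with 23 -> 23

23


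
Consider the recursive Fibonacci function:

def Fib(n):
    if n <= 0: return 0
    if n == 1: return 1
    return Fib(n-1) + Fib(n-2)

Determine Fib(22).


Computing Fib(22) bottom-up:
Fib(0) = 0
Fib(1) = 1
Fib(2) = Fib(1) + Fib(0) = 1 + 0 = 1
Fib(3) = Fib(2) + Fib(1) = 1 + 1 = 2
Fib(4) = Fib(3) + Fib(2) = 2 + 1 = 3
Fib(5) = Fib(4) + Fib(3) = 3 + 2 = 5
Fib(6) = Fib(5) + Fib(4) = 5 + 3 = 8
Fib(7) = Fib(6) + Fib(5) = 8 + 5 = 13
Fib(8) = Fib(7) + Fib(6) = 13 + 8 = 21
Fib(9) = Fib(8) + Fib(7) = 21 + 13 = 34
Fib(10) = Fib(9) + Fib(8) = 34 + 21 = 55
Fib(11) = Fib(10) + Fib(9) = 55 + 34 = 89
Fib(12) = Fib(11) + Fib(10) = 89 + 55 = 144
Fib(13) = Fib(12) + Fib(11) = 144 + 89 = 233
Fib(14) = Fib(13) + Fib(12) = 233 + 144 = 377
Fib(15) = Fib(14) + Fib(13) = 377 + 233 = 610
Fib(16) = Fib(15) + Fib(14) = 610 + 377 = 987
Fib(17) = Fib(16) + Fib(15) = 987 + 610 = 1597
Fib(18) = Fib(17) + Fib(16) = 1597 + 987 = 2584
Fib(19) = Fib(18) + Fib(17) = 2584 + 1597 = 4181
Fib(20) = Fib(19) + Fib(18) = 4181 + 2584 = 6765
Fib(21) = Fib(20) + Fib(19) = 6765 + 4181 = 10946
Fib(22) = Fib(21) + Fib(20) = 10946 + 6765 = 17711

17711


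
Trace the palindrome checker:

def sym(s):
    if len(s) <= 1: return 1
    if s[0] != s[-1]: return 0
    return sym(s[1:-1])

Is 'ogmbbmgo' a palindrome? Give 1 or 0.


sym('ogmbbmgo'): s[0]='o' == s[-1]='o' -> check sym('gmbbmg')
sym('gmbbmg'): s[0]='g' == s[-1]='g' -> check sym('mbbm')
sym('mbbm'): s[0]='m' == s[-1]='m' -> check sym('bb')
sym('bb'): s[0]='b' == s[-1]='b' -> check sym('')
sym(''): len <= 1 -> return 1  (base case)
Result: 1 (palindrome)

1


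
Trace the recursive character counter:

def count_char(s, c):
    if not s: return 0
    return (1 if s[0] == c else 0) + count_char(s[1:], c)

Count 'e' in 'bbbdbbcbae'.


s[0]='b' != 'e' -> 0
s[0]='b' != 'e' -> 0
s[0]='b' != 'e' -> 0
s[0]='d' != 'e' -> 0
s[0]='b' != 'e' -> 0
s[0]='b' != 'e' -> 0
s[0]='c' != 'e' -> 0
s[0]='b' != 'e' -> 0
s[0]='a' != 'e' -> 0
s[0]='e' == 'e' -> 1
Sum: 0 + 0 + 0 + 0 + 0 + 0 + 0 + 0 + 0 + 1 = 1

1


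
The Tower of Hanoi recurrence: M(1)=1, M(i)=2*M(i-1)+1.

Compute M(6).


M(6) = 2 * M(5) + 1
M(5) = 2 * M(4) + 1
M(4) = 2 * M(3) + 1
M(3) = 2 * M(2) + 1
M(2) = 2 * M(1) + 1
M(1) = 1  (base case)
M(2) = 2 * 1 + 1 = 3
M(3) = 2 * 3 + 1 = 7
M(4) = 2 * 7 + 1 = 15
M(5) = 2 * 15 + 1 = 31
M(6) = 2 * 31 + 1 = 63

63


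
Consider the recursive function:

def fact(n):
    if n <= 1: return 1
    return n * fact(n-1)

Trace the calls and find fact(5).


fact(5)
= 5 * fact(4)
= 5 * 4 * fact(3)
= 5 * 4 * 3 * fact(2)
= 5 * 4 * 3 * 2 * fact(1)
= 5 * 4 * 3 * 2 * 1
= 120

120


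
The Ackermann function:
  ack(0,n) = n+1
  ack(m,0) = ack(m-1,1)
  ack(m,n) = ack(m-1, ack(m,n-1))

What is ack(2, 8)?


ack(2, 8) = ack(1, ack(2, 7))
  ack(2, 7) = ack(1, ack(2, 6))
    ack(2, 6) = ack(1, ack(2, 5))
      ack(2, 5) = ack(1, ack(2, 4))
        ack(2, 4) = ack(1, ack(2, 3))
          ack(2, 3) = ack(1, ack(2, 2))
          ack(2, 2) = ack(1, ack(2, 1))
          ack(2, 1) = ack(1, ack(2, 0))
          ack(2, 0) = ack(1, 1)
          ack(1, 1) = ack(0, ack(1, 0))
          ack(1, 0) = ack(0, 1)
          ack(0, 1) = 2
            = ack(0, 2)
          ack(0, 2) = 3
            = ack(1, 3)
          ack(1, 3) = ack(0, ack(1, 2))
          ack(1, 2) = ack(0, ack(1, 1))
          ack(1, 1) = ack(0, ack(1, 0))
          ack(1, 0) = ack(0, 1)
          ack(0, 1) = 2
            = ack(0, 2)
          ack(0, 2) = 3
            = ack(0, 3)
          ack(0, 3) = 4
            = ack(0, 4)
... (trace truncated)
Result: ack(2, 8) = 19

19


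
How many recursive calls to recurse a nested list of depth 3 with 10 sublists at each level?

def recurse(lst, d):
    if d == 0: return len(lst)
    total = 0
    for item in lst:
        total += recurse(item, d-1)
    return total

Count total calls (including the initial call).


At depth 0 (root): 1 call
At depth 1: each of 1 parents calls recurse on 10 children = 10 calls
At depth 2: each of 10 parents calls recurse on 10 children = 100 calls
At depth 3: each of 100 parents calls recurse on 10 children = 1000 calls
Total: 1 + 10 + 100 + 1000 = 1111

1111


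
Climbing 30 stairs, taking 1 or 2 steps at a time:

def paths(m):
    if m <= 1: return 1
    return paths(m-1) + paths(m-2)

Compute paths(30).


Building up from base cases:
paths(0) = 1
paths(1) = 1
paths(2) = paths(1) + paths(0) = 1 + 1 = 2
paths(3) = paths(2) + paths(1) = 2 + 1 = 3
paths(4) = paths(3) + paths(2) = 3 + 2 = 5
paths(5) = paths(4) + paths(3) = 5 + 3 = 8
paths(6) = paths(5) + paths(4) = 8 + 5 = 13
paths(7) = paths(6) + paths(5) = 13 + 8 = 21
paths(8) = paths(7) + paths(6) = 21 + 13 = 34
paths(9) = paths(8) + paths(7) = 34 + 21 = 55
paths(10) = paths(9) + paths(8) = 55 + 34 = 89
paths(11) = paths(10) + paths(9) = 89 + 55 = 144
paths(12) = paths(11) + paths(10) = 144 + 89 = 233
paths(13) = paths(12) + paths(11) = 233 + 144 = 377
paths(14) = paths(13) + paths(12) = 377 + 233 = 610
paths(15) = paths(14) + paths(13) = 610 + 377 = 987
paths(16) = paths(15) + paths(14) = 987 + 610 = 1597
paths(17) = paths(16) + paths(15) = 1597 + 987 = 2584
paths(18) = paths(17) + paths(16) = 2584 + 1597 = 4181
paths(19) = paths(18) + paths(17) = 4181 + 2584 = 6765
paths(20) = paths(19) + paths(18) = 6765 + 4181 = 10946
paths(21) = paths(20) + paths(19) = 10946 + 6765 = 17711
paths(22) = paths(21) + paths(20) = 17711 + 10946 = 28657
paths(23) = paths(22) + paths(21) = 28657 + 17711 = 46368
paths(24) = paths(23) + paths(22) = 46368 + 28657 = 75025
paths(25) = paths(24) + paths(23) = 75025 + 46368 = 121393
paths(26) = paths(25) + paths(24) = 121393 + 75025 = 196418
paths(27) = paths(26) + paths(25) = 196418 + 121393 = 317811
paths(28) = paths(27) + paths(26) = 317811 + 196418 = 514229
paths(29) = paths(28) + paths(27) = 514229 + 317811 = 832040
paths(30) = paths(29) + paths(28) = 832040 + 514229 = 1346269

1346269


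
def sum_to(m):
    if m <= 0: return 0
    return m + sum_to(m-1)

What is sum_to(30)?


sum_to(30)
= 30 + 29 + 28 + 27 + 26 + 25 + 24 + 23 + 22 + 21 + 20 + 19 + 18 + 17 + 16 + 15 + 14 + 13 + 12 + 11 + 10 + 9 + 8 + 7 + 6 + 5 + 4 + 3 + 2 + 1 + sum_to(0)
= 30 + 29 + 28 + 27 + 26 + 25 + 24 + 23 + 22 + 21 + 20 + 19 + 18 + 17 + 16 + 15 + 14 + 13 + 12 + 11 + 10 + 9 + 8 + 7 + 6 + 5 + 4 + 3 + 2 + 1 + 0
= 465

465


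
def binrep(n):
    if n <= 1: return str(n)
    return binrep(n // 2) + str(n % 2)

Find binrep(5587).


binrep(5587) = binrep(2793) + '1'
binrep(2793) = binrep(1396) + '1'
binrep(1396) = binrep(698) + '0'
binrep(698) = binrep(349) + '0'
binrep(349) = binrep(174) + '1'
binrep(174) = binrep(87) + '0'
binrep(87) = binrep(43) + '1'
binrep(43) = binrep(21) + '1'
binrep(21) = binrep(10) + '1'
binrep(10) = binrep(5) + '0'
binrep(5) = binrep(2) + '1'
binrep(2) = binrep(1) + '0'
binrep(1) = '1'  (base case)
Concatenating: '1' + '0' + '1' + '0' + '1' + '1' + '1' + '0' + '1' + '0' + '0' + '1' + '1' = '1010111010011'

1010111010011


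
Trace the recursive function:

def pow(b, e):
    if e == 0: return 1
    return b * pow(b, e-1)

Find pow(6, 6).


pow(6, 6)
= 6 * pow(6, 5)
= 6 * 6 * pow(6, 4)
= 6 * 6 * 6 * pow(6, 3)
= 6 * 6 * 6 * 6 * pow(6, 2)
= 6 * 6 * 6 * 6 * 6 * pow(6, 1)
= 6 * 6 * 6 * 6 * 6 * 6 * pow(6, 0)
= 6 * 6 * 6 * 6 * 6 * 6 * 1
= 46656

46656


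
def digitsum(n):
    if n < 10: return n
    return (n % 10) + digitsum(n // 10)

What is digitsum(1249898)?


digitsum(1249898) = 8 + digitsum(124989)
digitsum(124989) = 9 + digitsum(12498)
digitsum(12498) = 8 + digitsum(1249)
digitsum(1249) = 9 + digitsum(124)
digitsum(124) = 4 + digitsum(12)
digitsum(12) = 2 + digitsum(1)
digitsum(1) = 1  (base case)
Total: 8 + 9 + 8 + 9 + 4 + 2 + 1 = 41

41


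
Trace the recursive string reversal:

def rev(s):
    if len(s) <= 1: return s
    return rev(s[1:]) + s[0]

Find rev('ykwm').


rev('ykwm') = rev('kwm') + 'y'
rev('kwm') = rev('wm') + 'k'
rev('wm') = rev('m') + 'w'
rev('m') = 'm'  (base case)
Concatenating: 'm' + 'w' + 'k' + 'y' = 'mwky'

mwky


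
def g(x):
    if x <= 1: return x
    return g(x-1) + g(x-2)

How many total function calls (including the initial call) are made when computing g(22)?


Let C(n) = total calls for g(n)
C(0) = 1, C(1) = 1
C(2) = 1 + C(1) + C(0) = 1 + 1 + 1 = 3
C(3) = 1 + C(2) + C(1) = 1 + 3 + 1 = 5
C(4) = 1 + C(3) + C(2) = 1 + 5 + 3 = 9
C(5) = 1 + C(4) + C(3) = 1 + 9 + 5 = 15
C(6) = 1 + C(5) + C(4) = 1 + 15 + 9 = 25
C(7) = 1 + C(6) + C(5) = 1 + 25 + 15 = 41
C(8) = 1 + C(7) + C(6) = 1 + 41 + 25 = 67
C(9) = 1 + C(8) + C(7) = 1 + 67 + 41 = 109
C(10) = 1 + C(9) + C(8) = 1 + 109 + 67 = 177
C(11) = 1 + C(10) + C(9) = 1 + 177 + 109 = 287
C(12) = 1 + C(11) + C(10) = 1 + 287 + 177 = 465
C(13) = 1 + C(12) + C(11) = 1 + 465 + 287 = 753
C(14) = 1 + C(13) + C(12) = 1 + 753 + 465 = 1219
C(15) = 1 + C(14) + C(13) = 1 + 1219 + 753 = 1973
C(16) = 1 + C(15) + C(14) = 1 + 1973 + 1219 = 3193
C(17) = 1 + C(16) + C(15) = 1 + 3193 + 1973 = 5167
C(18) = 1 + C(17) + C(16) = 1 + 5167 + 3193 = 8361
C(19) = 1 + C(18) + C(17) = 1 + 8361 + 5167 = 13529
C(20) = 1 + C(19) + C(18) = 1 + 13529 + 8361 = 21891
C(21) = 1 + C(20) + C(19) = 1 + 21891 + 13529 = 35421
C(22) = 1 + C(21) + C(20) = 1 + 35421 + 21891 = 57313

57313


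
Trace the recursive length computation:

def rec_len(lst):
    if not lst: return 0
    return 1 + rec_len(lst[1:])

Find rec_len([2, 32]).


rec_len([2, 32]) = 1 + rec_len([32])
rec_len([32]) = 1 + rec_len([])
rec_len([]) = 0  (base case)
Unwinding: 1 + 1 + 0 = 2

2


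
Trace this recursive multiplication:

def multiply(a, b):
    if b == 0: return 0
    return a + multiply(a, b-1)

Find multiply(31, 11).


multiply(31, 11) = 31 + multiply(31, 10)
multiply(31, 10) = 31 + multiply(31, 9)
multiply(31, 9) = 31 + multiply(31, 8)
multiply(31, 8) = 31 + multiply(31, 7)
multiply(31, 7) = 31 + multiply(31, 6)
multiply(31, 6) = 31 + multiply(31, 5)
multiply(31, 5) = 31 + multiply(31, 4)
multiply(31, 4) = 31 + multiply(31, 3)
multiply(31, 3) = 31 + multiply(31, 2)
multiply(31, 2) = 31 + multiply(31, 1)
multiply(31, 1) = 31 + multiply(31, 0)
multiply(31, 0) = 0  (base case)
Total: 31 + 31 + 31 + 31 + 31 + 31 + 31 + 31 + 31 + 31 + 31 + 0 = 341

341


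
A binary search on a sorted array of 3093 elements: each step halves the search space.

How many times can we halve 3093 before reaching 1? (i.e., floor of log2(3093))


3093 / 2 = 1546
1546 / 2 = 773
773 / 2 = 386
386 / 2 = 193
193 / 2 = 96
96 / 2 = 48
48 / 2 = 24
24 / 2 = 12
12 / 2 = 6
6 / 2 = 3
3 / 2 = 1
Reached 1 after 11 halvings

11


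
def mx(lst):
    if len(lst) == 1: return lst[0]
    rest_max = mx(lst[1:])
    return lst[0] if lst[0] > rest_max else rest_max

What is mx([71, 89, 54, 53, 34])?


mx([71, 89, 54, 53, 34]): compare 71 with mx([89, 54, 53, 34])
mx([89, 54, 53, 34]): compare 89 with mx([54, 53, 34])
mx([54, 53, 34]): compare 54 with mx([53, 34])
mx([53, 34]): compare 53 with mx([34])
mx([34]) = 34  (base case)
Compare 53 with 34 -> 53
Compare 54 with 53 -> 54
Compare 89 with 54 -> 89
Compare 71 with 89 -> 89

89


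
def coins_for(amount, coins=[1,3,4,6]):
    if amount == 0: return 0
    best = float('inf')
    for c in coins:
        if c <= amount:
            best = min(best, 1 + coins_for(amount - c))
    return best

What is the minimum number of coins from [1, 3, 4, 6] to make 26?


Building up with DP:
coins_for(0) = 0
coins_for(1) = min(1+coins_for(0)=1+0=1) = 1
coins_for(2) = min(1+coins_for(1)=1+1=2) = 2
coins_for(3) = min(1+coins_for(2)=1+2=3, 1+coins_for(0)=1+0=1) = 1
coins_for(4) = min(1+coins_for(3)=1+1=2, 1+coins_for(1)=1+1=2, 1+coins_for(0)=1+0=1) = 1
coins_for(5) = min(1+coins_for(4)=1+1=2, 1+coins_for(2)=1+2=3, 1+coins_for(1)=1+1=2) = 2
coins_for(6) = min(1+coins_for(5)=1+2=3, 1+coins_for(3)=1+1=2, 1+coins_for(2)=1+2=3, 1+coins_for(0)=1+0=1) = 1
coins_for(7) = min(1+coins_for(6)=1+1=2, 1+coins_for(4)=1+1=2, 1+coins_for(3)=1+1=2, 1+coins_for(1)=1+1=2) = 2
coins_for(8) = min(1+coins_for(7)=1+2=3, 1+coins_for(5)=1+2=3, 1+coins_for(4)=1+1=2, 1+coins_for(2)=1+2=3) = 2
coins_for(9) = min(1+coins_for(8)=1+2=3, 1+coins_for(6)=1+1=2, 1+coins_for(5)=1+2=3, 1+coins_for(3)=1+1=2) = 2
coins_for(10) = min(1+coins_for(9)=1+2=3, 1+coins_for(7)=1+2=3, 1+coins_for(6)=1+1=2, 1+coins_for(4)=1+1=2) = 2
coins_for(11) = min(1+coins_for(10)=1+2=3, 1+coins_for(8)=1+2=3, 1+coins_for(7)=1+2=3, 1+coins_for(5)=1+2=3) = 3
coins_for(12) = min(1+coins_for(11)=1+3=4, 1+coins_for(9)=1+2=3, 1+coins_for(8)=1+2=3, 1+coins_for(6)=1+1=2) = 2
coins_for(13) = min(1+coins_for(12)=1+2=3, 1+coins_for(10)=1+2=3, 1+coins_for(9)=1+2=3, 1+coins_for(7)=1+2=3) = 3
coins_for(14) = min(1+coins_for(13)=1+3=4, 1+coins_for(11)=1+3=4, 1+coins_for(10)=1+2=3, 1+coins_for(8)=1+2=3) = 3
coins_for(15) = min(1+coins_for(14)=1+3=4, 1+coins_for(12)=1+2=3, 1+coins_for(11)=1+3=4, 1+coins_for(9)=1+2=3) = 3
coins_for(16) = min(1+coins_for(15)=1+3=4, 1+coins_for(13)=1+3=4, 1+coins_for(12)=1+2=3, 1+coins_for(10)=1+2=3) = 3
coins_for(17) = min(1+coins_for(16)=1+3=4, 1+coins_for(14)=1+3=4, 1+coins_for(13)=1+3=4, 1+coins_for(11)=1+3=4) = 4
coins_for(18) = min(1+coins_for(17)=1+4=5, 1+coins_for(15)=1+3=4, 1+coins_for(14)=1+3=4, 1+coins_for(12)=1+2=3) = 3
coins_for(19) = min(1+coins_for(18)=1+3=4, 1+coins_for(16)=1+3=4, 1+coins_for(15)=1+3=4, 1+coins_for(13)=1+3=4) = 4
coins_for(20) = min(1+coins_for(19)=1+4=5, 1+coins_for(17)=1+4=5, 1+coins_for(16)=1+3=4, 1+coins_for(14)=1+3=4) = 4
coins_for(21) = min(1+coins_for(20)=1+4=5, 1+coins_for(18)=1+3=4, 1+coins_for(17)=1+4=5, 1+coins_for(15)=1+3=4) = 4
coins_for(22) = min(1+coins_for(21)=1+4=5, 1+coins_for(19)=1+4=5, 1+coins_for(18)=1+3=4, 1+coins_for(16)=1+3=4) = 4
coins_for(23) = min(1+coins_for(22)=1+4=5, 1+coins_for(20)=1+4=5, 1+coins_for(19)=1+4=5, 1+coins_for(17)=1+4=5) = 5
coins_for(24) = min(1+coins_for(23)=1+5=6, 1+coins_for(21)=1+4=5, 1+coins_for(20)=1+4=5, 1+coins_for(18)=1+3=4) = 4
coins_for(25) = min(1+coins_for(24)=1+4=5, 1+coins_for(22)=1+4=5, 1+coins_for(21)=1+4=5, 1+coins_for(19)=1+4=5) = 5
coins_for(26) = min(1+coins_for(25)=1+5=6, 1+coins_for(23)=1+5=6, 1+coins_for(22)=1+4=5, 1+coins_for(20)=1+4=5) = 5

5


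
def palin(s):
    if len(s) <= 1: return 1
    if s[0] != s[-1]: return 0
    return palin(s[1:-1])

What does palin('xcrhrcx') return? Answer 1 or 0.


palin('xcrhrcx'): s[0]='x' == s[-1]='x' -> check palin('crhrc')
palin('crhrc'): s[0]='c' == s[-1]='c' -> check palin('rhr')
palin('rhr'): s[0]='r' == s[-1]='r' -> check palin('h')
palin('h'): len <= 1 -> return 1  (base case)
Result: 1 (palindrome)

1


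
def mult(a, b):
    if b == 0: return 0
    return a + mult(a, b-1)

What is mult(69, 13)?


mult(69, 13) = 69 + mult(69, 12)
mult(69, 12) = 69 + mult(69, 11)
mult(69, 11) = 69 + mult(69, 10)
mult(69, 10) = 69 + mult(69, 9)
mult(69, 9) = 69 + mult(69, 8)
mult(69, 8) = 69 + mult(69, 7)
mult(69, 7) = 69 + mult(69, 6)
mult(69, 6) = 69 + mult(69, 5)
mult(69, 5) = 69 + mult(69, 4)
mult(69, 4) = 69 + mult(69, 3)
mult(69, 3) = 69 + mult(69, 2)
mult(69, 2) = 69 + mult(69, 1)
mult(69, 1) = 69 + mult(69, 0)
mult(69, 0) = 0  (base case)
Total: 69 + 69 + 69 + 69 + 69 + 69 + 69 + 69 + 69 + 69 + 69 + 69 + 69 + 0 = 897

897


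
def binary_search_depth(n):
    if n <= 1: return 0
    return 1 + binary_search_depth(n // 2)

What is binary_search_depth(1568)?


1568 / 2 = 784
784 / 2 = 392
392 / 2 = 196
196 / 2 = 98
98 / 2 = 49
49 / 2 = 24
24 / 2 = 12
12 / 2 = 6
6 / 2 = 3
3 / 2 = 1
Reached 1 after 10 halvings

10


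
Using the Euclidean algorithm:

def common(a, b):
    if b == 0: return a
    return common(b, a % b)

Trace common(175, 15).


common(175, 15) = common(15, 10)
common(15, 10) = common(10, 5)
common(10, 5) = common(5, 0)
common(5, 0) = 5  (base case)

5


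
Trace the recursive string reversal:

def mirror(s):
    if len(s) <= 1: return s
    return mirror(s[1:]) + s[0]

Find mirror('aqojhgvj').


mirror('aqojhgvj') = mirror('qojhgvj') + 'a'
mirror('qojhgvj') = mirror('ojhgvj') + 'q'
mirror('ojhgvj') = mirror('jhgvj') + 'o'
mirror('jhgvj') = mirror('hgvj') + 'j'
mirror('hgvj') = mirror('gvj') + 'h'
mirror('gvj') = mirror('vj') + 'g'
mirror('vj') = mirror('j') + 'v'
mirror('j') = 'j'  (base case)
Concatenating: 'j' + 'v' + 'g' + 'h' + 'j' + 'o' + 'q' + 'a' = 'jvghjoqa'

jvghjoqa


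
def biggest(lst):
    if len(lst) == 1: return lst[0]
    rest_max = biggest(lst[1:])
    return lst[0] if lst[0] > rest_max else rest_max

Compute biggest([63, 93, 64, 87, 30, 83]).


biggest([63, 93, 64, 87, 30, 83]): compare 63 with biggest([93, 64, 87, 30, 83])
biggest([93, 64, 87, 30, 83]): compare 93 with biggest([64, 87, 30, 83])
biggest([64, 87, 30, 83]): compare 64 with biggest([87, 30, 83])
biggest([87, 30, 83]): compare 87 with biggest([30, 83])
biggest([30, 83]): compare 30 with biggest([83])
biggest([83]) = 83  (base case)
Compare 30 with 83 -> 83
Compare 87 with 83 -> 87
Compare 64 with 87 -> 87
Compare 93 with 87 -> 93
Compare 63 with 93 -> 93

93


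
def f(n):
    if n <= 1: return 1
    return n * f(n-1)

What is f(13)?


f(13)
= 13 * f(12)
= 13 * 12 * f(11)
= 13 * 12 * 11 * f(10)
= 13 * 12 * 11 * 10 * f(9)
= 13 * 12 * 11 * 10 * 9 * f(8)
= 13 * 12 * 11 * 10 * 9 * 8 * f(7)
= 13 * 12 * 11 * 10 * 9 * 8 * 7 * f(6)
= 13 * 12 * 11 * 10 * 9 * 8 * 7 * 6 * f(5)
= 13 * 12 * 11 * 10 * 9 * 8 * 7 * 6 * 5 * f(4)
= 13 * 12 * 11 * 10 * 9 * 8 * 7 * 6 * 5 * 4 * f(3)
= 13 * 12 * 11 * 10 * 9 * 8 * 7 * 6 * 5 * 4 * 3 * f(2)
= 13 * 12 * 11 * 10 * 9 * 8 * 7 * 6 * 5 * 4 * 3 * 2 * f(1)
= 13 * 12 * 11 * 10 * 9 * 8 * 7 * 6 * 5 * 4 * 3 * 2 * 1
= 6227020800

6227020800


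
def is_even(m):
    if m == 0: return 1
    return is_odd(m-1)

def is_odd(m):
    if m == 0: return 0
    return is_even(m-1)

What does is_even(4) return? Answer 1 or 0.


is_even(4) = is_odd(3)
is_odd(3) = is_even(2)
is_even(2) = is_odd(1)
is_odd(1) = is_even(0)
is_even(0) = 1  (base case)
Result: 1

1


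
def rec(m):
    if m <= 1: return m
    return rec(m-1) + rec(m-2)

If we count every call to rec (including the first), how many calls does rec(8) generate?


Let C(n) = total calls for rec(n)
C(0) = 1, C(1) = 1
C(2) = 1 + C(1) + C(0) = 1 + 1 + 1 = 3
C(3) = 1 + C(2) + C(1) = 1 + 3 + 1 = 5
C(4) = 1 + C(3) + C(2) = 1 + 5 + 3 = 9
C(5) = 1 + C(4) + C(3) = 1 + 9 + 5 = 15
C(6) = 1 + C(5) + C(4) = 1 + 15 + 9 = 25
C(7) = 1 + C(6) + C(5) = 1 + 25 + 15 = 41
C(8) = 1 + C(7) + C(6) = 1 + 41 + 25 = 67

67


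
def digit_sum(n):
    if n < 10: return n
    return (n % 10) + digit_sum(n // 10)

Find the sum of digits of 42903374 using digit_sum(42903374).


digit_sum(42903374) = 4 + digit_sum(4290337)
digit_sum(4290337) = 7 + digit_sum(429033)
digit_sum(429033) = 3 + digit_sum(42903)
digit_sum(42903) = 3 + digit_sum(4290)
digit_sum(4290) = 0 + digit_sum(429)
digit_sum(429) = 9 + digit_sum(42)
digit_sum(42) = 2 + digit_sum(4)
digit_sum(4) = 4  (base case)
Total: 4 + 7 + 3 + 3 + 0 + 9 + 2 + 4 = 32

32


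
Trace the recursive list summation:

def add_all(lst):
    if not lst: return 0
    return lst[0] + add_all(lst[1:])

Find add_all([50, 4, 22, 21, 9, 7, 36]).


add_all([50, 4, 22, 21, 9, 7, 36]) = 50 + add_all([4, 22, 21, 9, 7, 36])
add_all([4, 22, 21, 9, 7, 36]) = 4 + add_all([22, 21, 9, 7, 36])
add_all([22, 21, 9, 7, 36]) = 22 + add_all([21, 9, 7, 36])
add_all([21, 9, 7, 36]) = 21 + add_all([9, 7, 36])
add_all([9, 7, 36]) = 9 + add_all([7, 36])
add_all([7, 36]) = 7 + add_all([36])
add_all([36]) = 36 + add_all([])
add_all([]) = 0  (base case)
Total: 50 + 4 + 22 + 21 + 9 + 7 + 36 + 0 = 149

149


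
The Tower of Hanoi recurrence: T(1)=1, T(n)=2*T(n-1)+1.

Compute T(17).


T(17) = 2 * T(16) + 1
T(16) = 2 * T(15) + 1
T(15) = 2 * T(14) + 1
T(14) = 2 * T(13) + 1
T(13) = 2 * T(12) + 1
T(12) = 2 * T(11) + 1
T(11) = 2 * T(10) + 1
T(10) = 2 * T(9) + 1
T(9) = 2 * T(8) + 1
T(8) = 2 * T(7) + 1
T(7) = 2 * T(6) + 1
T(6) = 2 * T(5) + 1
T(5) = 2 * T(4) + 1
T(4) = 2 * T(3) + 1
T(3) = 2 * T(2) + 1
T(2) = 2 * T(1) + 1
T(1) = 1  (base case)
T(2) = 2 * 1 + 1 = 3
T(3) = 2 * 3 + 1 = 7
T(4) = 2 * 7 + 1 = 15
T(5) = 2 * 15 + 1 = 31
T(6) = 2 * 31 + 1 = 63
T(7) = 2 * 63 + 1 = 127
T(8) = 2 * 127 + 1 = 255
T(9) = 2 * 255 + 1 = 511
T(10) = 2 * 511 + 1 = 1023
T(11) = 2 * 1023 + 1 = 2047
T(12) = 2 * 2047 + 1 = 4095
T(13) = 2 * 4095 + 1 = 8191
T(14) = 2 * 8191 + 1 = 16383
T(15) = 2 * 16383 + 1 = 32767
T(16) = 2 * 32767 + 1 = 65535
T(17) = 2 * 65535 + 1 = 131071

131071
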